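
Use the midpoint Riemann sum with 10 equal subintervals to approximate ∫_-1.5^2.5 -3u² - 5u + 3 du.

-16.84

Δu = (2.5 − (-1.5))/10 = 0.4.
Midpoints: -1.3, -0.9, -0.5, -0.1, 0.3, 0.7, 1.1, 1.5, 1.9, 2.3.
f(-1.3) = 4.43, f(-0.9) = 5.07, f(-0.5) = 4.75, f(-0.1) = 3.47, f(0.3) = 1.23, f(0.7) = -1.97, f(1.1) = -6.13, f(1.5) = -11.25, f(1.9) = -17.33, f(2.3) = -24.37.
Sum = Δu · [f(-1.3) + f(-0.9) + f(-0.5) + ...].
Sum = -16.84.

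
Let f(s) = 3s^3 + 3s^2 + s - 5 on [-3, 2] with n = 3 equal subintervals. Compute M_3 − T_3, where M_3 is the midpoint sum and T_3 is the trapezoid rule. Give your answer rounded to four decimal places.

5.2083

M_3 ≈ -39.513889.
T_3 ≈ -44.722222.
M_3 − T_3 ≈ 5.2083.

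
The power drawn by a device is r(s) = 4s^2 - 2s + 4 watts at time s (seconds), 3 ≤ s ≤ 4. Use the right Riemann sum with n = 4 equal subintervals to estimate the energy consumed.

Δs = (4 − 3)/4 = 0.25.
Right endpoints: 3.25, 3.5, 3.75, 4.
r(3.25) = 39.75, r(3.5) = 46, r(3.75) = 52.75, r(4) = 60.
Sum = Δs · [r(3.25) + r(3.5) + r(3.75) + r(4)].
Sum = 49.625.

49.625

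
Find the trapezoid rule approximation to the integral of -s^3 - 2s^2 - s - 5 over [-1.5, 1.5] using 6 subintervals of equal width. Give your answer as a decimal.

-19.75

Δs = (1.5 − (-1.5))/6 = 0.5.
f(-1.5) = -4.625, f(-1) = -5, f(-0.5) = -4.875, f(0) = -5, f(0.5) = -6.125, f(1) = -9, f(1.5) = -14.375.
T_6 = (Δs/2)·[f(s_0) + 2f(s_1) + ... + 2f(s_{5}) + f(s_6)].
Sum = -19.75.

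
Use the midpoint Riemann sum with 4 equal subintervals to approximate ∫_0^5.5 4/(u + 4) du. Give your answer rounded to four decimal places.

Δu = (5.5 − 0)/4 = 1.375.
Midpoints: 0.6875, 2.0625, 3.4375, 4.8125.
f(0.6875) = 64/75, f(2.0625) = 64/97, f(3.4375) = 64/119, f(4.8125) = 64/141.
Sum = Δu · [f(0.6875) + f(2.0625) + f(3.4375) + f(4.8125)].
Sum ≈ 3.4442.

3.4442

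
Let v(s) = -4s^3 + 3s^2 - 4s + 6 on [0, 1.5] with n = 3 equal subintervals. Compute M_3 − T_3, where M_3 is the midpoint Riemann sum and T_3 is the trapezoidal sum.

0.5625

M_3 = 3.
T_3 = 2.4375.
M_3 − T_3 = 0.5625.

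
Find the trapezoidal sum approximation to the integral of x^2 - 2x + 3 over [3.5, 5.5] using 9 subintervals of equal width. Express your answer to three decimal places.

Δx = (5.5 − 3.5)/9 = 2/9.
f(3.5) = 8.25, f(67/18) = 3049/324, f(71/18) = 3457/324, f(25/6) = 433/36, f(79/18) = 4369/324, f(83/18) = 4873/324, f(29/6) = 601/36, f(91/18) = 5977/324, f(95/18) = 6577/324, f(5.5) = 22.25.
T_9 = (Δx/2)·[f(x_0) + 2f(x_1) + ... + 2f(x_{8}) + f(x_9)].
Sum ≈ 29.183.

29.183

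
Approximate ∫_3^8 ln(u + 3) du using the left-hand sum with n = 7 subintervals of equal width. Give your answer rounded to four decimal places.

Δu = (8 − 3)/7 = 5/7.
Left endpoints: 3, 26/7, 31/7, 36/7, 41/7, 46/7, 51/7.
f(3) ≈ 1.7918, f(26/7) ≈ 1.9042, f(31/7) ≈ 2.0053, f(36/7) ≈ 2.0971, f(41/7) ≈ 2.1812, f(46/7) ≈ 2.2588, f(51/7) ≈ 2.3308.
Sum = Δu · [f(3) + f(26/7) + f(31/7) + ...].
Sum ≈ 10.4066.

10.4066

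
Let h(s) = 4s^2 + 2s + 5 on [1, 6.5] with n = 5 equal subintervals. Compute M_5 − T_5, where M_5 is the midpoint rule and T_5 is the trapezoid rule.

-6.655

M_5 = 431.365.
T_5 = 438.02.
M_5 − T_5 = -6.655.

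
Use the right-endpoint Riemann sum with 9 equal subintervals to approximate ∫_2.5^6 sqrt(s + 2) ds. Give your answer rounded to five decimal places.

Δs = (6 − 2.5)/9 = 7/18.
Right endpoints: 26/9, 59/18, 11/3, 73/18, 40/9, 29/6, 47/9, 101/18, 6.
f(26/9) ≈ 2.21108, f(59/18) ≈ 2.29734, f(11/3) ≈ 2.38048, f(73/18) ≈ 2.46080, f(40/9) ≈ 2.53859, f(29/6) ≈ 2.61406, f(47/9) ≈ 2.68742, f(101/18) ≈ 2.75882, f(6) ≈ 2.82843.
Sum = Δs · [f(26/9) + f(59/18) + f(11/3) + ...].
Sum ≈ 8.85773.

8.85773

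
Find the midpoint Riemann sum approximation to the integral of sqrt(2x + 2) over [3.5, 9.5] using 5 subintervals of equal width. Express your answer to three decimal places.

23.085

Δx = (9.5 − 3.5)/5 = 1.2.
Midpoints: 4.1, 5.3, 6.5, 7.7, 8.9.
f(4.1) ≈ 3.194, f(5.3) ≈ 3.550, f(6.5) ≈ 3.873, f(7.7) ≈ 4.171, f(8.9) ≈ 4.450.
Sum = Δx · [f(4.1) + f(5.3) + f(6.5) + f(7.7) + f(8.9)].
Sum ≈ 23.085.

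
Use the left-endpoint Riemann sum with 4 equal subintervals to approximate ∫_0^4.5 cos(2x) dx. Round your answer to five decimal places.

Δx = (4.5 − 0)/4 = 1.125.
Left endpoints: 0, 1.125, 2.25, 3.375.
f(0) ≈ 1.00000, f(1.125) ≈ -0.62817, f(2.25) ≈ -0.21080, f(3.375) ≈ 0.89301.
Sum = Δx · [f(0) + f(1.125) + f(2.25) + f(3.375)].
Sum ≈ 1.18579.

1.18579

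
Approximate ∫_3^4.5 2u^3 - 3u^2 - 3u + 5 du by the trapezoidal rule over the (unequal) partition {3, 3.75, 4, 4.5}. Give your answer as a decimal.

Subinterval widths: 0.75, 0.25, 0.5.
f(3) = 23, f(3.75) = 57.03125, f(4) = 73, f(4.5) = 113.
On each subinterval the trapezoid contributes (Δu_i/2)·[f(u_{i-1}) + f(u_i)].
Sum = 92.765625.

92.765625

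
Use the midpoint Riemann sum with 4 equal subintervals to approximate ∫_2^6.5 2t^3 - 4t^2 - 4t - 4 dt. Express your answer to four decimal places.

424.3271

Δt = (6.5 − 2)/4 = 1.125.
Midpoints: 2.5625, 3.6875, 4.8125, 5.9375.
f(2.5625) = -14055/2048, f(3.6875) = 55587/2048, f(4.8125) = 219189/2048, f(5.9375) = 511743/2048.
Sum = Δt · [f(2.5625) + f(3.6875) + f(4.8125) + f(5.9375)].
Sum ≈ 424.3271.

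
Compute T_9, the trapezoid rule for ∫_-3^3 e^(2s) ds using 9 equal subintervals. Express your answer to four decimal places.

Δs = (3 − (-3))/9 = 2/3.
f(-3) ≈ 0.0025, f(-7/3) ≈ 0.0094, f(-5/3) ≈ 0.0357, f(-1) ≈ 0.1353, f(-1/3) ≈ 0.5134, f(1/3) ≈ 1.9477, f(1) ≈ 7.3891, f(5/3) ≈ 28.0316, f(7/3) ≈ 106.3427, f(3) ≈ 403.4288.
T_9 = (Δs/2)·[f(s_0) + 2f(s_1) + ... + 2f(s_{8}) + f(s_9)].
Sum ≈ 230.7470.

230.7470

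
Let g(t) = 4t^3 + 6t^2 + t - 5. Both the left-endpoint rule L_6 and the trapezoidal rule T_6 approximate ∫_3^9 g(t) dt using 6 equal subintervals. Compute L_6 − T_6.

-1623

L_6 = 6345.
T_6 = 7968.
L_6 − T_6 = -1623.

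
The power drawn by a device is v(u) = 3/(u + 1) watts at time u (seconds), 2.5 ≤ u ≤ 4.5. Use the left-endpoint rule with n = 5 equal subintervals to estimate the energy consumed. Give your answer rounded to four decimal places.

Δu = (4.5 − 2.5)/5 = 0.4.
Left endpoints: 2.5, 2.9, 3.3, 3.7, 4.1.
v(2.5) = 6/7, v(2.9) = 10/13, v(3.3) = 30/43, v(3.7) = 30/47, v(4.1) = 10/17.
Sum = Δu · [v(2.5) + v(2.9) + v(3.3) + v(3.7) + v(4.1)].
Sum ≈ 1.4202.

1.4202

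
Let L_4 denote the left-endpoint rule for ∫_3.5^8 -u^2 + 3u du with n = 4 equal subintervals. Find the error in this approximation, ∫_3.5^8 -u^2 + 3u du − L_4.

Exact integral: ∫_3.5^8 f(u) du = -78.75.
L_4 = -58.18359375.
Error = -78.75 − (-58.18359375) = -20.56640625.

-20.56640625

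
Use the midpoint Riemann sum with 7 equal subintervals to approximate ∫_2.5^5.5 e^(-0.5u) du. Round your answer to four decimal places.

Δu = (5.5 − 2.5)/7 = 3/7.
Midpoints: 19/7, 22/7, 25/7, 4, 31/7, 34/7, 37/7.
f(19/7) ≈ 0.2574, f(22/7) ≈ 0.2077, f(25/7) ≈ 0.1677, f(4) ≈ 0.1353, f(31/7) ≈ 0.1092, f(34/7) ≈ 0.0882, f(37/7) ≈ 0.0712.
Sum = Δu · [f(19/7) + f(22/7) + f(25/7) + ...].
Sum ≈ 0.4443.

0.4443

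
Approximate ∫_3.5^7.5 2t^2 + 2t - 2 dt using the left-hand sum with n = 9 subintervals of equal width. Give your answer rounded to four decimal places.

Δt = (7.5 − 3.5)/9 = 4/9.
Left endpoints: 3.5, 71/18, 79/18, 29/6, 95/18, 103/18, 37/6, 119/18, 127/18.
f(3.5) = 29.5, f(71/18) = 5995/162, f(79/18) = 7339/162, f(29/6) = 979/18, f(95/18) = 10411/162, f(103/18) = 12139/162, f(37/6) = 1555/18, f(119/18) = 15979/162, f(127/18) = 18091/162.
Sum = Δt · [f(3.5) + f(71/18) + f(79/18) + ...].
Sum ≈ 267.5967.

267.5967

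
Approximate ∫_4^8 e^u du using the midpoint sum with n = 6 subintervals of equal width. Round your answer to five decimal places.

2872.86234

Δu = (8 − 4)/6 = 2/3.
Midpoints: 13/3, 5, 17/3, 19/3, 7, 23/3.
f(13/3) ≈ 76.19786, f(5) ≈ 148.41316, f(17/3) ≈ 289.06936, f(19/3) ≈ 563.03024, f(7) ≈ 1096.63316, f(23/3) ≈ 2135.94973.
Sum = Δu · [f(13/3) + f(5) + f(17/3) + ...].
Sum ≈ 2872.86234.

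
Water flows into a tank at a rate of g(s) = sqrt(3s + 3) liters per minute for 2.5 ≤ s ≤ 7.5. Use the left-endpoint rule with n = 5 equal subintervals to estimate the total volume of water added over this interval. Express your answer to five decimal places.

20.13592

Δs = (7.5 − 2.5)/5 = 1.
Left endpoints: 2.5, 3.5, 4.5, 5.5, 6.5.
g(2.5) ≈ 3.24037, g(3.5) ≈ 3.67423, g(4.5) ≈ 4.06202, g(5.5) ≈ 4.41588, g(6.5) ≈ 4.74342.
Sum = Δs · [g(2.5) + g(3.5) + g(4.5) + g(5.5) + g(6.5)].
Sum ≈ 20.13592.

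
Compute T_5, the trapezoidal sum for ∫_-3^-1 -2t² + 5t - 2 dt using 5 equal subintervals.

Δt = (-1 − (-3))/5 = 0.4.
f(-3) = -35, f(-2.6) = -28.52, f(-2.2) = -22.68, f(-1.8) = -17.48, f(-1.4) = -12.92, f(-1) = -9.
T_5 = (Δt/2)·[f(t_0) + 2f(t_1) + ... + 2f(t_{4}) + f(t_5)].
Sum = -41.44.

-41.44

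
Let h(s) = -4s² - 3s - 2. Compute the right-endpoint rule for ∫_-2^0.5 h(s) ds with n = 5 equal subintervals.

Δs = (0.5 − (-2))/5 = 0.5.
Right endpoints: -1.5, -1, -0.5, 0, 0.5.
h(-1.5) = -6.5, h(-1) = -3, h(-0.5) = -1.5, h(0) = -2, h(0.5) = -4.5.
Sum = Δs · [h(-1.5) + h(-1) + h(-0.5) + h(0) + h(0.5)].
Sum = -8.75.

-8.75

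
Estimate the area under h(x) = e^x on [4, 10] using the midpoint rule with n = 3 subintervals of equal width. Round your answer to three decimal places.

18696.260

Δx = (10 − 4)/3 = 2.
Midpoints: 5, 7, 9.
h(5) ≈ 148.413, h(7) ≈ 1096.633, h(9) ≈ 8103.084.
Sum = Δx · [h(5) + h(7) + h(9)].
Sum ≈ 18696.260.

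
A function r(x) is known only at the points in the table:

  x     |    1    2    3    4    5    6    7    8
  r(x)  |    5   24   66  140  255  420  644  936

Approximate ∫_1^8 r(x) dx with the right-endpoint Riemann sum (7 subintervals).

2485

Δx = 1.
Sum = 1·[24 + 66 + 140 + 255 + 420 + 644 + 936] = 2485.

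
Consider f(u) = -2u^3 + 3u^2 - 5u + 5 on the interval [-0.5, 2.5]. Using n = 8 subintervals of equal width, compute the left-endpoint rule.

1.3828125

Δu = (2.5 − (-0.5))/8 = 0.375.
Left endpoints: -0.5, -0.125, 0.25, 0.625, 1, 1.375, 1.75, 2.125.
f(-0.5) = 8.5, f(-0.125) = 5.67578125, f(0.25) = 3.90625, f(0.625) = 2.55859375, f(1) = 1, f(1.375) = -1.40234375, f(1.75) = -5.28125, f(2.125) = -11.26953125.
Sum = Δu · [f(-0.5) + f(-0.125) + f(0.25) + ...].
Sum = 1.3828125.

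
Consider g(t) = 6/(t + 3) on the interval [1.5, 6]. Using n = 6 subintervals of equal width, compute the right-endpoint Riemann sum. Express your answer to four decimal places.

3.9193

Δt = (6 − 1.5)/6 = 0.75.
Right endpoints: 2.25, 3, 3.75, 4.5, 5.25, 6.
g(2.25) = 8/7, g(3) = 1, g(3.75) = 8/9, g(4.5) = 0.8, g(5.25) = 8/11, g(6) = 2/3.
Sum = Δt · [g(2.25) + g(3) + g(3.75) + ...].
Sum ≈ 3.9193.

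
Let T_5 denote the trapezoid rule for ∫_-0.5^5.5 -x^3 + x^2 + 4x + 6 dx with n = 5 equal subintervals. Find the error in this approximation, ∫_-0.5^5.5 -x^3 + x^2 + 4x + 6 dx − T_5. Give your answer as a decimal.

9.36

Exact integral: ∫_-0.5^5.5 f(x) dx = -77.25.
T_5 = -86.61.
Error = -77.25 − (-86.61) = 9.36.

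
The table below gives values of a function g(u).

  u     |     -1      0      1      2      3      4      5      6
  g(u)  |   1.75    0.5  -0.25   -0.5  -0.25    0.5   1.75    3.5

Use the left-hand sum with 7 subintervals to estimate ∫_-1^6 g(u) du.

3.5

Δu = 1.
Sum = 1·[1.75 + 0.5 + (-0.25) + (-0.5) + (-0.25) + 0.5 + 1.75] = 3.5.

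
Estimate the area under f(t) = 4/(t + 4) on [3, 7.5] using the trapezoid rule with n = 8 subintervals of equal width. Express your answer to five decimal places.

1.98710

Δt = (7.5 − 3)/8 = 0.5625.
f(3) = 4/7, f(3.5625) = 64/121, f(4.125) = 32/65, f(4.6875) = 64/139, f(5.25) = 16/37, f(5.8125) = 64/157, f(6.375) = 32/83, f(6.9375) = 64/175, f(7.5) = 8/23.
T_8 = (Δt/2)·[f(t_0) + 2f(t_1) + ... + 2f(t_{7}) + f(t_8)].
Sum ≈ 1.98710.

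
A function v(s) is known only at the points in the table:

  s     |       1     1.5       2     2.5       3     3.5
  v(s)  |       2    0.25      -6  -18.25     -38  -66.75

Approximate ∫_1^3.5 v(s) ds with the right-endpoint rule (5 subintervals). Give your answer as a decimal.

Δs = 0.5.
Sum = 0.5·[0.25 + (-6) + (-18.25) + (-38) + (-66.75)] = -64.375.

-64.375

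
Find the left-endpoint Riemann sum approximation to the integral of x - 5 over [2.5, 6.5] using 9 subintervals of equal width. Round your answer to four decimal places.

-2.8889

Δx = (6.5 − 2.5)/9 = 4/9.
Left endpoints: 2.5, 53/18, 61/18, 23/6, 77/18, 85/18, 31/6, 101/18, 109/18.
f(2.5) = -2.5, f(53/18) = -37/18, f(61/18) = -29/18, f(23/6) = -7/6, f(77/18) = -13/18, f(85/18) = -5/18, f(31/6) = 1/6, f(101/18) = 11/18, f(109/18) = 19/18.
Sum = Δx · [f(2.5) + f(53/18) + f(61/18) + ...].
Sum ≈ -2.8889.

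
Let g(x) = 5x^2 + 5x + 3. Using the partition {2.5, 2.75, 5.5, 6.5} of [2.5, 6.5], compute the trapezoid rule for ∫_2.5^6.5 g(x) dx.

Subinterval widths: 0.25, 2.75, 1.
g(2.5) = 46.75, g(2.75) = 54.5625, g(5.5) = 181.75, g(6.5) = 246.75.
On each subinterval the trapezoid contributes (Δx_i/2)·[g(x_{i-1}) + g(x_i)].
Sum = 551.84375.

551.84375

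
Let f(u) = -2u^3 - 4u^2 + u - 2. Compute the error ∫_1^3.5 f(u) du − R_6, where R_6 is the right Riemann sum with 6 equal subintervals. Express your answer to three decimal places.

Exact integral: ∫_1^3.5 f(u) du ≈ -129.73958.
R_6 ≈ -157.30758.
Error ≈ -129.73958 − (-157.30758) ≈ 27.568.

27.568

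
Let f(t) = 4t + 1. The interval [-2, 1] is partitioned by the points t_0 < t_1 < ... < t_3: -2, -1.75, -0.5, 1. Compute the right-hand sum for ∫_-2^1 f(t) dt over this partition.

Subinterval widths: 0.25, 1.25, 1.5.
Right endpoints: -1.75, -0.5, 1.
f(-1.75) = -6, f(-0.5) = -1, f(1) = 5.
Sum = Σ Δt_i · f(t_i).
Sum = 4.75.

4.75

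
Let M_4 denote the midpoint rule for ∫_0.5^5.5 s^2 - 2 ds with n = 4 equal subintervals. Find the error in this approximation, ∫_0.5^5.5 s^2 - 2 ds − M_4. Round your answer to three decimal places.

Exact integral: ∫_0.5^5.5 f(s) ds ≈ 45.41667.
M_4 = 44.765625.
Error ≈ 45.41667 − 44.765625 ≈ 0.651.

0.651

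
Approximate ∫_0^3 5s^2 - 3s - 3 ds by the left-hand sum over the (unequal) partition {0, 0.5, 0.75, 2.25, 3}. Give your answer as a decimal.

5.703125

Subinterval widths: 0.5, 0.25, 1.5, 0.75.
Left endpoints: 0, 0.5, 0.75, 2.25.
f(0) = -3, f(0.5) = -3.25, f(0.75) = -2.4375, f(2.25) = 15.5625.
Sum = Σ Δs_i · f(s_i).
Sum = 5.703125.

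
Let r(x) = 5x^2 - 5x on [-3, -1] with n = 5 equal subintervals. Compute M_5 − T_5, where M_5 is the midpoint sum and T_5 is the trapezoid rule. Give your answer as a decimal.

-0.4

M_5 = 63.2.
T_5 = 63.6.
M_5 − T_5 = -0.4.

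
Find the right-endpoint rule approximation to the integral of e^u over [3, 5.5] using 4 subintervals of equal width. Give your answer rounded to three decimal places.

Δu = (5.5 − 3)/4 = 0.625.
Right endpoints: 3.625, 4.25, 4.875, 5.5.
f(3.625) ≈ 37.525, f(4.25) ≈ 70.105, f(4.875) ≈ 130.974, f(5.5) ≈ 244.692.
Sum = Δu · [f(3.625) + f(4.25) + f(4.875) + f(5.5)].
Sum ≈ 302.060.

302.060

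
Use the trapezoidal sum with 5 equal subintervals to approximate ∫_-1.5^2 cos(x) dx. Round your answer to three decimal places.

1.828

Δx = (2 − (-1.5))/5 = 0.7.
f(-1.5) ≈ 0.071, f(-0.8) ≈ 0.697, f(-0.1) ≈ 0.995, f(0.6) ≈ 0.825, f(1.3) ≈ 0.267, f(2) ≈ -0.416.
T_5 = (Δx/2)·[f(x_0) + 2f(x_1) + ... + 2f(x_{4}) + f(x_5)].
Sum ≈ 1.828.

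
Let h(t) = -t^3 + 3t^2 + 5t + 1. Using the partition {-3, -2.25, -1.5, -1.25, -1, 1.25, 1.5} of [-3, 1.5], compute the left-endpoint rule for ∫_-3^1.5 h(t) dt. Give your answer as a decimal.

Subinterval widths: 0.75, 0.75, 0.25, 0.25, 2.25, 0.25.
Left endpoints: -3, -2.25, -1.5, -1.25, -1, 1.25.
h(-3) = 40, h(-2.25) = 16.328125, h(-1.5) = 3.625, h(-1.25) = 1.390625, h(-1) = 0, h(1.25) = 9.984375.
Sum = Σ Δt_i · h(t_i).
Sum = 45.99609375.

45.99609375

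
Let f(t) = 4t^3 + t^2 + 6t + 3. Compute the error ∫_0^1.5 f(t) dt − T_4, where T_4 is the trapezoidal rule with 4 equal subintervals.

Exact integral: ∫_0^1.5 f(t) dt = 17.4375.
T_4 = 17.7890625.
Error = 17.4375 − 17.7890625 = -0.3515625.

-0.3515625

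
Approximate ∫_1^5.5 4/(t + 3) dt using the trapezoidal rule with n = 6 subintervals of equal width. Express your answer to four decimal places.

Δt = (5.5 − 1)/6 = 0.75.
f(1) = 1, f(1.75) = 16/19, f(2.5) = 8/11, f(3.25) = 0.64, f(4) = 4/7, f(4.75) = 16/31, f(5.5) = 8/17.
T_6 = (Δt/2)·[f(t_0) + 2f(t_1) + ... + 2f(t_{5}) + f(t_6)].
Sum ≈ 3.0242.

3.0242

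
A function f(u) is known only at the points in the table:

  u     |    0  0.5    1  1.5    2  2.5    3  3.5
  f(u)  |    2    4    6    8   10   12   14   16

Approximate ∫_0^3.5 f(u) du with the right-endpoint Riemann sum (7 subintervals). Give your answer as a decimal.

35

Δu = 0.5.
Sum = 0.5·[4 + 6 + 8 + 10 + 12 + 14 + 16] = 35.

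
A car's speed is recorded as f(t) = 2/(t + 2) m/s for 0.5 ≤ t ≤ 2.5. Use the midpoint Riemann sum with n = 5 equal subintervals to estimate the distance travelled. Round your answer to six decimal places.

1.174107

Δt = (2.5 − 0.5)/5 = 0.4.
Midpoints: 0.7, 1.1, 1.5, 1.9, 2.3.
f(0.7) = 20/27, f(1.1) = 20/31, f(1.5) = 4/7, f(1.9) = 20/39, f(2.3) = 20/43.
Sum = Δt · [f(0.7) + f(1.1) + f(1.5) + f(1.9) + f(2.3)].
Sum ≈ 1.174107.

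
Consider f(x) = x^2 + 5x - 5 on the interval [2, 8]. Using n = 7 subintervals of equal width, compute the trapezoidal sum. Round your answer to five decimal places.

Δx = (8 − 2)/7 = 6/7.
f(2) = 9, f(20/7) = 855/49, f(26/7) = 1341/49, f(32/7) = 1899/49, f(38/7) = 2529/49, f(44/7) = 3231/49, f(50/7) = 4005/49, f(8) = 99.
T_7 = (Δx/2)·[f(x_0) + 2f(x_1) + ... + 2f(x_{6}) + f(x_7)].
Sum ≈ 288.73469.

288.73469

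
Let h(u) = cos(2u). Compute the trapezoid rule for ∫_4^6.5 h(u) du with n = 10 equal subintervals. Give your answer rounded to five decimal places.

Δu = (6.5 − 4)/10 = 0.25.
h(4) ≈ -0.14550, h(4.25) ≈ -0.60201, h(4.5) ≈ -0.91113, h(4.75) ≈ -0.99717, h(5) ≈ -0.83907, h(5.25) ≈ -0.47554, h(5.5) ≈ 0.00443, h(5.75) ≈ 0.48330, h(6) ≈ 0.84385, h(6.25) ≈ 0.99780, h(6.5) ≈ 0.90745.
T_10 = (Δu/2)·[h(u_0) + 2h(u_1) + ... + 2h(u_{9}) + h(u_10)].
Sum ≈ -0.27864.

-0.27864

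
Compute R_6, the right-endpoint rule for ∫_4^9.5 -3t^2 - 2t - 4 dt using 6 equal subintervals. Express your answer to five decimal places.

-999.07118

Δt = (9.5 − 4)/6 = 11/12.
Right endpoints: 59/12, 35/6, 6.75, 23/3, 103/12, 9.5.
f(59/12) = -4145/48, f(35/6) = -117.75, f(6.75) = -154.1875, f(23/3) = -587/3, f(103/12) = -242.1875, f(9.5) = -293.75.
Sum = Δt · [f(59/12) + f(35/6) + f(6.75) + ...].
Sum ≈ -999.07118.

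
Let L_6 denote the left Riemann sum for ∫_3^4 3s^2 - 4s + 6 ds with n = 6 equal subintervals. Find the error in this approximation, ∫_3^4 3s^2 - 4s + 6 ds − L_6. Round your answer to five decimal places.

1.40278

Exact integral: ∫_3^4 f(s) ds = 29.
L_6 ≈ 27.5972222.
Error ≈ 29 − 27.5972222 ≈ 1.40278.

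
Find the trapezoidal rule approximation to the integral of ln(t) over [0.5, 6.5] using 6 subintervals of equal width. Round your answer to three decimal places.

6.373

Δt = (6.5 − 0.5)/6 = 1.
f(0.5) ≈ -0.693, f(1.5) ≈ 0.405, f(2.5) ≈ 0.916, f(3.5) ≈ 1.253, f(4.5) ≈ 1.504, f(5.5) ≈ 1.705, f(6.5) ≈ 1.872.
T_6 = (Δt/2)·[f(t_0) + 2f(t_1) + ... + 2f(t_{5}) + f(t_6)].
Sum ≈ 6.373.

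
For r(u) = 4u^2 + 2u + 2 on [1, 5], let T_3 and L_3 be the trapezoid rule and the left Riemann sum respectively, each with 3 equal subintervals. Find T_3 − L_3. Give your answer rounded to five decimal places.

T_3 ≈ 202.0740741.
L_3 ≈ 132.7407407.
T_3 − L_3 ≈ 69.33333.

69.33333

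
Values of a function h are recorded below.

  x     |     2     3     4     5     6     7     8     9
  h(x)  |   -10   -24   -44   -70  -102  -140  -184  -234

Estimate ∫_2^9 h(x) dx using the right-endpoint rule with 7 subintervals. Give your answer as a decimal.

Δx = 1.
Sum = 1·[(-24) + (-44) + (-70) + (-102) + (-140) + (-184) + (-234)] = -798.

-798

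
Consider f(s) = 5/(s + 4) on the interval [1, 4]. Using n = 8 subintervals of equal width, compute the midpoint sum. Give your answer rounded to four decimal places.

Δs = (4 − 1)/8 = 0.375.
Midpoints: 1.1875, 1.5625, 1.9375, 2.3125, 2.6875, 3.0625, 3.4375, 3.8125.
f(1.1875) = 80/83, f(1.5625) = 80/89, f(1.9375) = 16/19, f(2.3125) = 80/101, f(2.6875) = 80/107, f(3.0625) = 80/113, f(3.4375) = 80/119, f(3.8125) = 0.64.
Sum = Δs · [f(1.1875) + f(1.5625) + f(1.9375) + ...].
Sum ≈ 2.3493.

2.3493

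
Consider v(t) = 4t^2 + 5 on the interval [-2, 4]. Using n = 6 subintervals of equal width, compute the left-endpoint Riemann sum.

Δt = (4 − (-2))/6 = 1.
Left endpoints: -2, -1, 0, 1, 2, 3.
v(-2) = 21, v(-1) = 9, v(0) = 5, v(1) = 9, v(2) = 21, v(3) = 41.
Sum = Δt · [v(-2) + v(-1) + v(0) + ...].
Sum = 106.

106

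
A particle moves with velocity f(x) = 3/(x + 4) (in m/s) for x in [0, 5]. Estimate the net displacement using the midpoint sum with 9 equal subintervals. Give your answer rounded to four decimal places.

2.4309

Δx = (5 − 0)/9 = 5/9.
Midpoints: 5/18, 5/6, 25/18, 35/18, 2.5, 55/18, 65/18, 25/6, 85/18.
f(5/18) = 54/77, f(5/6) = 18/29, f(25/18) = 54/97, f(35/18) = 54/107, f(2.5) = 6/13, f(55/18) = 54/127, f(65/18) = 54/137, f(25/6) = 18/49, f(85/18) = 54/157.
Sum = Δx · [f(5/18) + f(5/6) + f(25/18) + ...].
Sum ≈ 2.4309.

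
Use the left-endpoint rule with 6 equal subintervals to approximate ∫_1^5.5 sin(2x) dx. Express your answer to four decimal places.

Δx = (5.5 − 1)/6 = 0.75.
Left endpoints: 1, 1.75, 2.5, 3.25, 4, 4.75.
f(1) ≈ 0.9093, f(1.75) ≈ -0.3508, f(2.5) ≈ -0.9589, f(3.25) ≈ 0.2151, f(4) ≈ 0.9894, f(4.75) ≈ -0.0752.
Sum = Δx · [f(1) + f(1.75) + f(2.5) + ...].
Sum ≈ 0.5467.

0.5467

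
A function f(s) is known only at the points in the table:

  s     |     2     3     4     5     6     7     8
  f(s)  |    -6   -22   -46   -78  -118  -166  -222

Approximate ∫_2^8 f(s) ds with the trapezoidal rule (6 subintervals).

Δs = 1.
T_6 = (1/2)·[(-6) + 2·(-22) + 2·(-46) + 2·(-78) + 2·(-118) + 2·(-166) + (-222)] = -544.

-544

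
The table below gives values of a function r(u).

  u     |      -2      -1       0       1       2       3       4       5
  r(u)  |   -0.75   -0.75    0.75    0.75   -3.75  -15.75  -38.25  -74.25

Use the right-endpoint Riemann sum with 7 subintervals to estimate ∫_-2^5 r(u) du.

-131.25

Δu = 1.
Sum = 1·[(-0.75) + 0.75 + 0.75 + (-3.75) + (-15.75) + (-38.25) + (-74.25)] = -131.25.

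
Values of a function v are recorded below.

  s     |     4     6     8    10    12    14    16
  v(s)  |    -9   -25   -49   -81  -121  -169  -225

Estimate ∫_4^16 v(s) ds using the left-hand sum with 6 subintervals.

-908

Δs = 2.
Sum = 2·[(-9) + (-25) + (-49) + (-81) + (-121) + (-169)] = -908.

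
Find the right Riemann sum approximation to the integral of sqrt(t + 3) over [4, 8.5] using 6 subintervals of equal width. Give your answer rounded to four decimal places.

Δt = (8.5 − 4)/6 = 0.75.
Right endpoints: 4.75, 5.5, 6.25, 7, 7.75, 8.5.
f(4.75) ≈ 2.7839, f(5.5) ≈ 2.9155, f(6.25) ≈ 3.0414, f(7) ≈ 3.1623, f(7.75) ≈ 3.2787, f(8.5) ≈ 3.3912.
Sum = Δt · [f(4.75) + f(5.5) + f(6.25) + ...].
Sum ≈ 13.9297.

13.9297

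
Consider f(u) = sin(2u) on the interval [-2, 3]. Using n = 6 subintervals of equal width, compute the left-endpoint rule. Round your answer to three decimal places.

Δu = (3 − (-2))/6 = 5/6.
Left endpoints: -2, -7/6, -1/3, 0.5, 4/3, 13/6.
f(-2) ≈ 0.757, f(-7/6) ≈ -0.723, f(-1/3) ≈ -0.618, f(0.5) ≈ 0.841, f(4/3) ≈ 0.457, f(13/6) ≈ -0.929.
Sum = Δu · [f(-2) + f(-7/6) + f(-1/3) + ...].
Sum ≈ -0.179.

-0.179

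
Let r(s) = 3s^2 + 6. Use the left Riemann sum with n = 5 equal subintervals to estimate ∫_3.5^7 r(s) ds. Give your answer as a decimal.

283.395

Δs = (7 − 3.5)/5 = 0.7.
Left endpoints: 3.5, 4.2, 4.9, 5.6, 6.3.
r(3.5) = 42.75, r(4.2) = 58.92, r(4.9) = 78.03, r(5.6) = 100.08, r(6.3) = 125.07.
Sum = Δs · [r(3.5) + r(4.2) + r(4.9) + r(5.6) + r(6.3)].
Sum = 283.395.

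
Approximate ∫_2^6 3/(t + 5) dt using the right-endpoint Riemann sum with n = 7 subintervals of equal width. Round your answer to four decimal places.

Δt = (6 − 2)/7 = 4/7.
Right endpoints: 18/7, 22/7, 26/7, 30/7, 34/7, 38/7, 6.
f(18/7) = 21/53, f(22/7) = 7/19, f(26/7) = 21/61, f(30/7) = 21/65, f(34/7) = 7/23, f(38/7) = 21/73, f(6) = 3/11.
Sum = Δt · [f(18/7) + f(22/7) + f(26/7) + ...].
Sum ≈ 1.3124.

1.3124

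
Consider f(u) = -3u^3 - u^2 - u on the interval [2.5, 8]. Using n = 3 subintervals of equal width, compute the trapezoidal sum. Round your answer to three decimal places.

Δu = (8 − 2.5)/3 = 11/6.
f(2.5) = -55.625, f(13/3) = -2405/9, f(37/6) = -17945/24, f(8) = -1608.
T_3 = (Δu/2)·[f(u_0) + 2f(u_1) + 2f(u_2) + f(u_3)].
Sum ≈ -3385.696.

-3385.696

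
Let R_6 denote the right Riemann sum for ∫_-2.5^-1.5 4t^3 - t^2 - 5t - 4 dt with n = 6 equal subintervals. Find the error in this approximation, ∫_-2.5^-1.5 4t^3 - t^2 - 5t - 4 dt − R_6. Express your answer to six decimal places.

Exact integral: ∫_-2.5^-1.5 f(t) dt ≈ -32.08333333.
R_6 ≈ -28.19907407.
Error ≈ -32.08333333 − (-28.19907407) ≈ -3.884259.

-3.884259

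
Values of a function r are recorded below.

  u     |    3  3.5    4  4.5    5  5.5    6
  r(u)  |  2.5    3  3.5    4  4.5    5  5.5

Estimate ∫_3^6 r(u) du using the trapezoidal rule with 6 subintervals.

Δu = 0.5.
T_6 = (0.5/2)·[2.5 + 2·3 + 2·3.5 + 2·4 + 2·4.5 + 2·5 + 5.5] = 12.

12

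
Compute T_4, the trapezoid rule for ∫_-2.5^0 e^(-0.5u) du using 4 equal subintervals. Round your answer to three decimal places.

5.021

Δu = (0 − (-2.5))/4 = 0.625.
f(-2.5) ≈ 3.490, f(-1.875) ≈ 2.554, f(-1.25) ≈ 1.868, f(-0.625) ≈ 1.367, f(0) ≈ 1.000.
T_4 = (Δu/2)·[f(u_0) + 2f(u_1) + 2f(u_2) + 2f(u_3) + f(u_4)].
Sum ≈ 5.021.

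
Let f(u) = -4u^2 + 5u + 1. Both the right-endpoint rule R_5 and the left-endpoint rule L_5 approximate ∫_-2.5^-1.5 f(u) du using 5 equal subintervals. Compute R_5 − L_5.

4.2

R_5 = -23.26.
L_5 = -27.46.
R_5 − L_5 = 4.2.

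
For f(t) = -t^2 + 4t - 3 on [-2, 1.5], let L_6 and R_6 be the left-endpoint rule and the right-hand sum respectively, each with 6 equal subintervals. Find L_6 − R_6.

L_6 ≈ -22.583912.
R_6 ≈ -13.396412.
L_6 − R_6 = -9.1875.

-9.1875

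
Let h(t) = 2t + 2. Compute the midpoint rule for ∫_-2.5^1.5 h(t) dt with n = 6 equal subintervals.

4

Δt = (1.5 − (-2.5))/6 = 2/3.
Midpoints: -13/6, -1.5, -5/6, -1/6, 0.5, 7/6.
h(-13/6) = -7/3, h(-1.5) = -1, h(-5/6) = 1/3, h(-1/6) = 5/3, h(0.5) = 3, h(7/6) = 13/3.
Sum = Δt · [h(-13/6) + h(-1.5) + h(-5/6) + ...].
Sum = 4.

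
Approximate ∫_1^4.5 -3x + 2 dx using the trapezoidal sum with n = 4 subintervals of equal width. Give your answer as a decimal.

Δx = (4.5 − 1)/4 = 0.875.
f(1) = -1, f(1.875) = -3.625, f(2.75) = -6.25, f(3.625) = -8.875, f(4.5) = -11.5.
T_4 = (Δx/2)·[f(x_0) + 2f(x_1) + 2f(x_2) + 2f(x_3) + f(x_4)].
Sum = -21.875.

-21.875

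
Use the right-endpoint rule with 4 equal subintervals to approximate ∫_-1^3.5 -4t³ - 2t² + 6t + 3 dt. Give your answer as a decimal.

-243.38671875

Δt = (3.5 − (-1))/4 = 1.125.
Right endpoints: 0.125, 1.25, 2.375, 3.5.
f(0.125) = 3.7109375, f(1.25) = -0.4375, f(2.375) = -47.6171875, f(3.5) = -172.
Sum = Δt · [f(0.125) + f(1.25) + f(2.375) + f(3.5)].
Sum = -243.38671875.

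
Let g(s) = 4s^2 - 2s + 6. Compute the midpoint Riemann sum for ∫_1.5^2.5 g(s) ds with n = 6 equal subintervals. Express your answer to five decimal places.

Δs = (2.5 − 1.5)/6 = 1/6.
Midpoints: 19/12, 1.75, 23/12, 25/12, 2.25, 29/12.
g(19/12) = 463/36, g(1.75) = 14.75, g(23/12) = 607/36, g(25/12) = 691/36, g(2.25) = 21.75, g(29/12) = 883/36.
Sum = Δs · [g(19/12) + g(1.75) + g(23/12) + ...].
Sum ≈ 18.32407.

18.32407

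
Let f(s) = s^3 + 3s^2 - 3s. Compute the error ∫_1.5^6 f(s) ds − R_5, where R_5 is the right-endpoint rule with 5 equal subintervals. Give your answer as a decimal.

Exact integral: ∫_1.5^6 f(s) ds = 484.734375.
R_5 = 628.56.
Error = 484.734375 − 628.56 = -143.825625.

-143.825625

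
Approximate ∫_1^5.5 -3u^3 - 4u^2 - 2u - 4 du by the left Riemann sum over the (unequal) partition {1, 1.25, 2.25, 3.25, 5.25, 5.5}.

Subinterval widths: 0.25, 1, 1, 2, 0.25.
Left endpoints: 1, 1.25, 2.25, 3.25, 5.25.
f(1) = -13, f(1.25) = -18.609375, f(2.25) = -62.921875, f(3.25) = -155.734375, f(5.25) = -558.859375.
Sum = Σ Δu_i · f(u_i).
Sum = -535.96484375.

-535.96484375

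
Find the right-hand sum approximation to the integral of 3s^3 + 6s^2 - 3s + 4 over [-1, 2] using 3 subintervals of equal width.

Δs = (2 − (-1))/3 = 1.
Right endpoints: 0, 1, 2.
f(0) = 4, f(1) = 10, f(2) = 46.
Sum = Δs · [f(0) + f(1) + f(2)].
Sum = 60.

60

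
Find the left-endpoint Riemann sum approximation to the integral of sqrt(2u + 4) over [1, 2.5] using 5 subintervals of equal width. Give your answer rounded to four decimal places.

Δu = (2.5 − 1)/5 = 0.3.
Left endpoints: 1, 1.3, 1.6, 1.9, 2.2.
f(1) ≈ 2.4495, f(1.3) ≈ 2.5690, f(1.6) ≈ 2.6833, f(1.9) ≈ 2.7928, f(2.2) ≈ 2.8983.
Sum = Δu · [f(1) + f(1.3) + f(1.6) + f(1.9) + f(2.2)].
Sum ≈ 4.0179.

4.0179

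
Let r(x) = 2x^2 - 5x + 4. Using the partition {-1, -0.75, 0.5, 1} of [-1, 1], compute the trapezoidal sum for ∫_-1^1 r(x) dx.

10.03125

Subinterval widths: 0.25, 1.25, 0.5.
r(-1) = 11, r(-0.75) = 8.875, r(0.5) = 2, r(1) = 1.
On each subinterval the trapezoid contributes (Δx_i/2)·[r(x_{i-1}) + r(x_i)].
Sum = 10.03125.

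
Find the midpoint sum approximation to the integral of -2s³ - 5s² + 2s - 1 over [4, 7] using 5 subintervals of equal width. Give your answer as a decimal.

Δs = (7 − 4)/5 = 0.6.
Midpoints: 4.3, 4.9, 5.5, 6.1, 6.7.
f(4.3) = -243.864, f(4.9) = -346.548, f(5.5) = -474, f(6.1) = -628.812, f(6.7) = -813.576.
Sum = Δs · [f(4.3) + f(4.9) + f(5.5) + f(6.1) + f(6.7)].
Sum = -1504.08.

-1504.08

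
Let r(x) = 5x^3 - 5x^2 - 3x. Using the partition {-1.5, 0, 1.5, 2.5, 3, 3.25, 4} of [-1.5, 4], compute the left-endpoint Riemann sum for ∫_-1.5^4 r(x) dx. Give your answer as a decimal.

87.43359375

Subinterval widths: 1.5, 1.5, 1, 0.5, 0.25, 0.75.
Left endpoints: -1.5, 0, 1.5, 2.5, 3, 3.25.
r(-1.5) = -23.625, r(0) = 0, r(1.5) = 1.125, r(2.5) = 39.375, r(3) = 81, r(3.25) = 109.078125.
Sum = Σ Δx_i · r(x_i).
Sum = 87.43359375.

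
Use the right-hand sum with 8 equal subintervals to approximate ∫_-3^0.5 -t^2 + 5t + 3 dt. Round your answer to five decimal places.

-14.78613

Δt = (0.5 − (-3))/8 = 0.4375.
Right endpoints: -2.5625, -2.125, -1.6875, -1.25, -0.8125, -0.375, 0.0625, 0.5.
f(-2.5625) = -16.37890625, f(-2.125) = -12.140625, f(-1.6875) = -8.28515625, f(-1.25) = -4.8125, f(-0.8125) = -1.72265625, f(-0.375) = 0.984375, f(0.0625) = 3.30859375, f(0.5) = 5.25.
Sum = Δt · [f(-2.5625) + f(-2.125) + f(-1.6875) + ...].
Sum ≈ -14.78613.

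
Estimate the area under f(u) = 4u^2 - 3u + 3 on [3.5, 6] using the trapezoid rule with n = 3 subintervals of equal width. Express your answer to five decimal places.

Δu = (6 − 3.5)/3 = 5/6.
f(3.5) = 41.5, f(13/3) = 586/9, f(31/6) = 1697/18, f(6) = 129.
T_3 = (Δu/2)·[f(u_0) + 2f(u_1) + 2f(u_2) + f(u_3)].
Sum ≈ 203.86574.

203.86574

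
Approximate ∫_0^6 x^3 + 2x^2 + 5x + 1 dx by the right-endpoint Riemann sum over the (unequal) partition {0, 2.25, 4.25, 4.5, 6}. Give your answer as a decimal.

863.53515625

Subinterval widths: 2.25, 2, 0.25, 1.5.
Right endpoints: 2.25, 4.25, 4.5, 6.
f(2.25) = 33.765625, f(4.25) = 135.140625, f(4.5) = 155.125, f(6) = 319.
Sum = Σ Δx_i · f(x_i).
Sum = 863.53515625.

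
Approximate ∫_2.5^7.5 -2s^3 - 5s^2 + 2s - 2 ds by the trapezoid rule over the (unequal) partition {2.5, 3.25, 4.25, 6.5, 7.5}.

-2284.28125

Subinterval widths: 0.75, 1, 2.25, 1.
f(2.5) = -59.5, f(3.25) = -116.96875, f(4.25) = -237.34375, f(6.5) = -749.5, f(7.5) = -1112.
On each subinterval the trapezoid contributes (Δs_i/2)·[f(s_{i-1}) + f(s_i)].
Sum = -2284.28125.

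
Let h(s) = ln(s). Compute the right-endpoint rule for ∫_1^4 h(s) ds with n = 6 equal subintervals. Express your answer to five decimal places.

2.87629

Δs = (4 − 1)/6 = 0.5.
Right endpoints: 1.5, 2, 2.5, 3, 3.5, 4.
h(1.5) ≈ 0.40547, h(2) ≈ 0.69315, h(2.5) ≈ 0.91629, h(3) ≈ 1.09861, h(3.5) ≈ 1.25276, h(4) ≈ 1.38629.
Sum = Δs · [h(1.5) + h(2) + h(2.5) + ...].
Sum ≈ 2.87629.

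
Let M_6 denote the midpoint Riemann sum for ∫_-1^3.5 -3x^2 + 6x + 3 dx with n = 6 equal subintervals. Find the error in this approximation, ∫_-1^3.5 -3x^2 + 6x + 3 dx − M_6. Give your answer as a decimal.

-0.6328125

Exact integral: ∫_-1^3.5 f(x) dx = 3.375.
M_6 = 4.0078125.
Error = 3.375 − 4.0078125 = -0.6328125.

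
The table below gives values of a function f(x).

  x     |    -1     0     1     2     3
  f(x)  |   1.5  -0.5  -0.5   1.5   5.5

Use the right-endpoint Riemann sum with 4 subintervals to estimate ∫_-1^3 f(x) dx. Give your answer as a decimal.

6

Δx = 1.
Sum = 1·[(-0.5) + (-0.5) + 1.5 + 5.5] = 6.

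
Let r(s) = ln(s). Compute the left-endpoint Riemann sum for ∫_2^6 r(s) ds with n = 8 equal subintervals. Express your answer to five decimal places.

Δs = (6 − 2)/8 = 0.5.
Left endpoints: 2, 2.5, 3, 3.5, 4, 4.5, 5, 5.5.
r(2) ≈ 0.69315, r(2.5) ≈ 0.91629, r(3) ≈ 1.09861, r(3.5) ≈ 1.25276, r(4) ≈ 1.38629, r(4.5) ≈ 1.50408, r(5) ≈ 1.60944, r(5.5) ≈ 1.70475.
Sum = Δs · [r(2) + r(2.5) + r(3) + ...].
Sum ≈ 5.08269.

5.08269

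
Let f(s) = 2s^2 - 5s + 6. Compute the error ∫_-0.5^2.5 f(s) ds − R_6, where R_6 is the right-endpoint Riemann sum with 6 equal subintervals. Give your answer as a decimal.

0.5

Exact integral: ∫_-0.5^2.5 f(s) ds = 13.5.
R_6 = 13.
Error = 13.5 − 13 = 0.5.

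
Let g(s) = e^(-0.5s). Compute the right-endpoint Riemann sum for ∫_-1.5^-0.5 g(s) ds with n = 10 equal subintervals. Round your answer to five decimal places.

1.62465

Δs = (-0.5 − (-1.5))/10 = 0.1.
Right endpoints: -1.4, -1.3, -1.2, -1.1, -1, -0.9, -0.8, -0.7, -0.6, -0.5.
g(-1.4) ≈ 2.01375, g(-1.3) ≈ 1.91554, g(-1.2) ≈ 1.82212, g(-1.1) ≈ 1.73325, g(-1) ≈ 1.64872, g(-0.9) ≈ 1.56831, g(-0.8) ≈ 1.49182, g(-0.7) ≈ 1.41907, g(-0.6) ≈ 1.34986, g(-0.5) ≈ 1.28403.
Sum = Δs · [g(-1.4) + g(-1.3) + g(-1.2) + ...].
Sum ≈ 1.62465.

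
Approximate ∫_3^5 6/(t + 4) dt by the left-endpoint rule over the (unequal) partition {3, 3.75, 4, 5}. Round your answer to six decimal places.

Subinterval widths: 0.75, 0.25, 1.
Left endpoints: 3, 3.75, 4.
f(3) = 6/7, f(3.75) = 24/31, f(4) = 0.75.
Sum = Σ Δt_i · f(t_i).
Sum ≈ 1.586406.

1.586406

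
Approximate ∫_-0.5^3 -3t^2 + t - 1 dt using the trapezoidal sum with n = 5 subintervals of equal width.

-27.1075

Δt = (3 − (-0.5))/5 = 0.7.
f(-0.5) = -2.25, f(0.2) = -0.92, f(0.9) = -2.53, f(1.6) = -7.08, f(2.3) = -14.57, f(3) = -25.
T_5 = (Δt/2)·[f(t_0) + 2f(t_1) + ... + 2f(t_{4}) + f(t_5)].
Sum = -27.1075.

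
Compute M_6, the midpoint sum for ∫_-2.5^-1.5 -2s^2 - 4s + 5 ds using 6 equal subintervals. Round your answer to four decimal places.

Δs = (-1.5 − (-2.5))/6 = 1/6.
Midpoints: -29/12, -2.25, -25/12, -23/12, -1.75, -19/12.
f(-29/12) = 215/72, f(-2.25) = 3.875, f(-25/12) = 335/72, f(-23/12) = 383/72, f(-1.75) = 5.875, f(-19/12) = 455/72.
Sum = Δs · [f(-29/12) + f(-2.25) + f(-25/12) + ...].
Sum ≈ 4.8380.

4.8380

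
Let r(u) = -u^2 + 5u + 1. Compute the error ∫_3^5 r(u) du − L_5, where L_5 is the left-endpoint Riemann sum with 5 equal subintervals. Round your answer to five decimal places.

-1.14667

Exact integral: ∫_3^5 r(u) du ≈ 9.3333333.
L_5 = 10.48.
Error ≈ 9.3333333 − 10.48 ≈ -1.14667.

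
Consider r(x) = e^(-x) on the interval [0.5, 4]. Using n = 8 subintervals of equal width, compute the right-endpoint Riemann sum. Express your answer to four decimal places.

0.4689

Δx = (4 − 0.5)/8 = 0.4375.
Right endpoints: 0.9375, 1.375, 1.8125, 2.25, 2.6875, 3.125, 3.5625, 4.
r(0.9375) ≈ 0.3916, r(1.375) ≈ 0.2528, r(1.8125) ≈ 0.1632, r(2.25) ≈ 0.1054, r(2.6875) ≈ 0.0681, r(3.125) ≈ 0.0439, r(3.5625) ≈ 0.0284, r(4) ≈ 0.0183.
Sum = Δx · [r(0.9375) + r(1.375) + r(1.8125) + ...].
Sum ≈ 0.4689.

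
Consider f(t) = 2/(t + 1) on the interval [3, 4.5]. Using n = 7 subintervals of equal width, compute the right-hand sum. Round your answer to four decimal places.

Δt = (4.5 − 3)/7 = 3/14.
Right endpoints: 45/14, 24/7, 51/14, 27/7, 57/14, 30/7, 4.5.
f(45/14) = 28/59, f(24/7) = 14/31, f(51/14) = 28/65, f(27/7) = 7/17, f(57/14) = 28/71, f(30/7) = 14/37, f(4.5) = 4/11.
Sum = Δt · [f(45/14) + f(24/7) + f(51/14) + ...].
Sum ≈ 0.6225.

0.6225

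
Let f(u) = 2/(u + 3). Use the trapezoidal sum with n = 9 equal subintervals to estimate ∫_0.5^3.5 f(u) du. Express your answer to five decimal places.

Δu = (3.5 − 0.5)/9 = 1/3.
f(0.5) = 4/7, f(5/6) = 12/23, f(7/6) = 0.48, f(1.5) = 4/9, f(11/6) = 12/29, f(13/6) = 12/31, f(2.5) = 4/11, f(17/6) = 12/35, f(19/6) = 12/37, f(3.5) = 4/13.
T_9 = (Δu/2)·[f(u_0) + 2f(u_1) + ... + 2f(u_{8}) + f(u_9)].
Sum ≈ 1.23915.

1.23915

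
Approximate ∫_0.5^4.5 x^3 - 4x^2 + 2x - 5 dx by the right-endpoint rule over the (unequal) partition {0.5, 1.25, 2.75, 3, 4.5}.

0.66015625

Subinterval widths: 0.75, 1.5, 0.25, 1.5.
Right endpoints: 1.25, 2.75, 3, 4.5.
f(1.25) = -6.796875, f(2.75) = -8.953125, f(3) = -8, f(4.5) = 14.125.
Sum = Σ Δx_i · f(x_i).
Sum = 0.66015625.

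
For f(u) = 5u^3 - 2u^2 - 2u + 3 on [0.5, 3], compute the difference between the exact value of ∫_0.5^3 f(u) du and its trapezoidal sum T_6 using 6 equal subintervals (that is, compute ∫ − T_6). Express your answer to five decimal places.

-1.75420

Exact integral: ∫_0.5^3 f(u) du ≈ 82.0052083.
T_6 ≈ 83.7594039.
Error ≈ 82.0052083 − 83.7594039 ≈ -1.75420.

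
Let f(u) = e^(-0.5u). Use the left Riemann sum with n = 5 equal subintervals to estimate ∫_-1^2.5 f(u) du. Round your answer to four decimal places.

Δu = (2.5 − (-1))/5 = 0.7.
Left endpoints: -1, -0.3, 0.4, 1.1, 1.8.
f(-1) ≈ 1.6487, f(-0.3) ≈ 1.1618, f(0.4) ≈ 0.8187, f(1.1) ≈ 0.5769, f(1.8) ≈ 0.4066.
Sum = Δu · [f(-1) + f(-0.3) + f(0.4) + f(1.1) + f(1.8)].
Sum ≈ 3.2290.

3.2290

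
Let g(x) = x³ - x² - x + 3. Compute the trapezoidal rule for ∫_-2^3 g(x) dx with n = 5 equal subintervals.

Δx = (3 − (-2))/5 = 1.
g(-2) = -7, g(-1) = 2, g(0) = 3, g(1) = 2, g(2) = 5, g(3) = 18.
T_5 = (Δx/2)·[g(x_0) + 2g(x_1) + ... + 2g(x_{4}) + g(x_5)].
Sum = 17.5.

17.5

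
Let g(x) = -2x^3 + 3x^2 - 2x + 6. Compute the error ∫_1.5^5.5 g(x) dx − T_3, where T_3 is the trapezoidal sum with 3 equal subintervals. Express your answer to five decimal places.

21.33333

Exact integral: ∫_1.5^5.5 g(x) dx = -296.
T_3 ≈ -317.3333333.
Error ≈ -296 − (-317.3333333) ≈ 21.33333.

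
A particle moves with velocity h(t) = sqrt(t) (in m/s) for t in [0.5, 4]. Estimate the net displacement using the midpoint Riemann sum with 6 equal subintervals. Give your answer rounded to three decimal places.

Δt = (4 − 0.5)/6 = 7/12.
Midpoints: 19/24, 1.375, 47/24, 61/24, 3.125, 89/24.
h(19/24) ≈ 0.890, h(1.375) ≈ 1.173, h(47/24) ≈ 1.399, h(61/24) ≈ 1.594, h(3.125) ≈ 1.768, h(89/24) ≈ 1.926.
Sum = Δt · [h(19/24) + h(1.375) + h(47/24) + ...].
Sum ≈ 5.104.

5.104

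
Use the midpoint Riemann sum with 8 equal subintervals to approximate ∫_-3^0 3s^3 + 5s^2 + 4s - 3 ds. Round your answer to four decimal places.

Δs = (0 − (-3))/8 = 0.375.
Midpoints: -2.8125, -2.4375, -2.0625, -1.6875, -1.3125, -0.9375, -0.5625, -0.1875.
f(-2.8125) = -169743/4096, f(-2.4375) = -108501/4096, f(-2.0625) = -66771/4096, f(-1.6875) = -40665/4096, f(-1.3125) = -26295/4096, f(-0.9375) = -19773/4096, f(-0.5625) = -17211/4096, f(-0.1875) = -14721/4096.
Sum = Δs · [f(-2.8125) + f(-2.4375) + f(-2.0625) + ...].
Sum ≈ -42.4512.

-42.4512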